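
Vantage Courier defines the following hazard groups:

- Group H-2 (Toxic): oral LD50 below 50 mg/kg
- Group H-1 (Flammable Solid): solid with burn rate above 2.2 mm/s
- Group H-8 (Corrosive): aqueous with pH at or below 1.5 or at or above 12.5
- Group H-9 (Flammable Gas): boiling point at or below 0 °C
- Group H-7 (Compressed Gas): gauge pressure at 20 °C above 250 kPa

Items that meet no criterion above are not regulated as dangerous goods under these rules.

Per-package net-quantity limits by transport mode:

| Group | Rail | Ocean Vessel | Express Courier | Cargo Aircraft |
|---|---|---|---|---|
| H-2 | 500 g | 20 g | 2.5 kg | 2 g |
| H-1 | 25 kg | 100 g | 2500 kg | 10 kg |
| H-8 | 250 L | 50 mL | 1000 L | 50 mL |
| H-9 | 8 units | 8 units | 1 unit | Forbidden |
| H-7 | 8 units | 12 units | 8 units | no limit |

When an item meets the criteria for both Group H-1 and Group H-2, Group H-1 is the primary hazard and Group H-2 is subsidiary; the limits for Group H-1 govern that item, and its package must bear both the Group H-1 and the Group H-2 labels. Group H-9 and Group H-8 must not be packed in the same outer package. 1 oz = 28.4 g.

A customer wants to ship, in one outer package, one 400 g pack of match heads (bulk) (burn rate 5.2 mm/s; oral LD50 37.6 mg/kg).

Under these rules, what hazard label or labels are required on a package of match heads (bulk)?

Group H-1 and H-2

Match heads (bulk): burn rate 5.2 mm/s > 2.2 mm/s → Group H-1 (Flammable Solid).
The match heads (bulk) have oral LD50 37.6 mg/kg, which is < 50 mg/kg, so they are Group H-2 (Toxic).
By the precedence rule Group H-1 is primary and Group H-2 is subsidiary, and that rule requires both labels on the package.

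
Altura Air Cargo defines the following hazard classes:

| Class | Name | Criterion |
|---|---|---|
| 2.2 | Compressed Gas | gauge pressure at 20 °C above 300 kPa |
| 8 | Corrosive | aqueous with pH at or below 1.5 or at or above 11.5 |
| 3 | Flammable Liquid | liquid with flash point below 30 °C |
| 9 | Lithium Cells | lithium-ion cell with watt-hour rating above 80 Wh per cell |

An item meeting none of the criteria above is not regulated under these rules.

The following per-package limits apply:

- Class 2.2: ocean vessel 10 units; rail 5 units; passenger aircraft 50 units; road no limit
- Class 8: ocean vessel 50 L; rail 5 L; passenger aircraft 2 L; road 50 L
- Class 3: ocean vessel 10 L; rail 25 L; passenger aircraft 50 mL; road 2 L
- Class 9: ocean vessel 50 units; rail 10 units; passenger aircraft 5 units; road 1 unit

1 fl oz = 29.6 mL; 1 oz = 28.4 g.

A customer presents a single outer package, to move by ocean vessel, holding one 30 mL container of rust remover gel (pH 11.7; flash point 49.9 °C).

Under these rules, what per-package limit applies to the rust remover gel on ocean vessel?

Rust remover gel: pH 11.7 ≥ 11.5 → Class 8 (Corrosive).
The ocean vessel limit for Class 8 is 50 L.

50 L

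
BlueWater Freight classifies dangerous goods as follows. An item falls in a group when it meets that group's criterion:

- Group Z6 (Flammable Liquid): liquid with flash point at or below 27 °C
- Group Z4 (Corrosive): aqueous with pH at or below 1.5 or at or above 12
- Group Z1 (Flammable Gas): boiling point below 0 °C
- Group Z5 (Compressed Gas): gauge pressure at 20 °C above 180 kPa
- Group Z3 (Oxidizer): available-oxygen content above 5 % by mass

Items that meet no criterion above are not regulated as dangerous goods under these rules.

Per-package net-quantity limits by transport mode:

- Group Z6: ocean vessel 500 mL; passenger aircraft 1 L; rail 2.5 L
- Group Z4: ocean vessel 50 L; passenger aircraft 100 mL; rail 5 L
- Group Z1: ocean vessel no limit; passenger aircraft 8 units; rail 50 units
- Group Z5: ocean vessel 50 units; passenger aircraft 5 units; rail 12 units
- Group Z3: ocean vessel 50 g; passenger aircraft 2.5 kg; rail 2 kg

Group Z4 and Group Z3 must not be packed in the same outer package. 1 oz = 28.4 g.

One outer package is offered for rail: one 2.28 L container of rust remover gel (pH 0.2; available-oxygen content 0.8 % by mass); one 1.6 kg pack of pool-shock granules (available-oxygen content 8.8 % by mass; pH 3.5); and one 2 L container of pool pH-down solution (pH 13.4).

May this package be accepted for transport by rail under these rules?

No

pH 0.2 meets the Group Z4 criterion (Corrosive), so the rust remover gel is Group Z4.
The pool-shock granules have available-oxygen content 8.8 % by mass, which is > 5 % by mass, so they are Group Z3 (Oxidizer).
pH 13.4 meets the Group Z4 criterion (Corrosive), so the pool pH-down solution is Group Z4.
Total Group Z4: 2.28 L + 2 L = 4.28 L.
4.28 L ≤ 5 L (rail limit, Group Z4) — within limit.
Group Z3 quantity: 1.6 kg.
1.6 kg is within the rail limit of 2 kg for Group Z3.
Group Z4 and Group Z3 may not share an outer package.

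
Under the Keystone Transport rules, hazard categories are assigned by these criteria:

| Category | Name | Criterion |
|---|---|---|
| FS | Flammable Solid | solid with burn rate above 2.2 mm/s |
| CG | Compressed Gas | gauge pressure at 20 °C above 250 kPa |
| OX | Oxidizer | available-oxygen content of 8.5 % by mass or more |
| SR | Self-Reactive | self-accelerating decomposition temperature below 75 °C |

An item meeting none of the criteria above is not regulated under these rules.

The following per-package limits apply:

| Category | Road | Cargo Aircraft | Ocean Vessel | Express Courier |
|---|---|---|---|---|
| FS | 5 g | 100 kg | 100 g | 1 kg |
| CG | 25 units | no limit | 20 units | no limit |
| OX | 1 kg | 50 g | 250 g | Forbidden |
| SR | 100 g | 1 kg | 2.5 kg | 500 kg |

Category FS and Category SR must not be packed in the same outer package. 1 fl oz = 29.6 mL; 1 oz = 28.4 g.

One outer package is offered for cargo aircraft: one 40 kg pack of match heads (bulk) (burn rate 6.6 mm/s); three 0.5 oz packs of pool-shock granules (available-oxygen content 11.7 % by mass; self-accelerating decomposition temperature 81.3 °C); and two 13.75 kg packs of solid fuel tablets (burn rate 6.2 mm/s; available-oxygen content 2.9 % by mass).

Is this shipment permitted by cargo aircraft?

Yes

Burn rate 6.6 mm/s meets the Category FS criterion (Flammable Solid), so the match heads (bulk) are Category FS.
Pool-shock granules: available-oxygen content 11.7 % by mass ≥ 8.5 % by mass → Category OX (Oxidizer).
The solid fuel tablets have burn rate 6.2 mm/s, which is > 2.2 mm/s, so they are Category FS (Flammable Solid).
Total Category FS: 40 kg + (two 13.75 kg packs = 27.5 kg) = 67.5 kg.
67.5 kg is within the cargo aircraft limit of 100 kg for Category FS.
Category OX quantity: three 0.5 oz packs = 42.6 g.
That is within the Category OX cargo aircraft limit of 50 g.
The segregation rule (Category FS with Category SR) does not apply to Category FS with Category OX.
Every hazard category is within its cargo aircraft limit and no segregation rule is violated.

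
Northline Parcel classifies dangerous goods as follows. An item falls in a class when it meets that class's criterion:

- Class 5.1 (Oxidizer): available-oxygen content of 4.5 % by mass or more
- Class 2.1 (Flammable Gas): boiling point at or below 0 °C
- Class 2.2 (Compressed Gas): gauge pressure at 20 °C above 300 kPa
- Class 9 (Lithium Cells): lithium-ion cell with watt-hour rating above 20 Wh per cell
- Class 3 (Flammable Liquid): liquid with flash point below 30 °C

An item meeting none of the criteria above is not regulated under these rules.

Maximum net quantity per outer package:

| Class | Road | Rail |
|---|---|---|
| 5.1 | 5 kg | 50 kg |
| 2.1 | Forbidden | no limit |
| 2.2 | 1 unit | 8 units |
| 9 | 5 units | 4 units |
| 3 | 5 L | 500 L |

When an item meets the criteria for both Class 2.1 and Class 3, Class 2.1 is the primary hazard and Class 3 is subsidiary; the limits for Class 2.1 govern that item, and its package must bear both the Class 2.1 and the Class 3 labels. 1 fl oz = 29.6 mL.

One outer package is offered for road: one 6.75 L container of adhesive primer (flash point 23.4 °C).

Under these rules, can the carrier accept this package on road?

No

Flash point 23.4 °C meets the Class 3 criterion (Flammable Liquid), so the adhesive primer is Class 3.
Class 3 quantity: 6.75 L.
6.75 L > 5 L (road limit, Class 3) — over the limit.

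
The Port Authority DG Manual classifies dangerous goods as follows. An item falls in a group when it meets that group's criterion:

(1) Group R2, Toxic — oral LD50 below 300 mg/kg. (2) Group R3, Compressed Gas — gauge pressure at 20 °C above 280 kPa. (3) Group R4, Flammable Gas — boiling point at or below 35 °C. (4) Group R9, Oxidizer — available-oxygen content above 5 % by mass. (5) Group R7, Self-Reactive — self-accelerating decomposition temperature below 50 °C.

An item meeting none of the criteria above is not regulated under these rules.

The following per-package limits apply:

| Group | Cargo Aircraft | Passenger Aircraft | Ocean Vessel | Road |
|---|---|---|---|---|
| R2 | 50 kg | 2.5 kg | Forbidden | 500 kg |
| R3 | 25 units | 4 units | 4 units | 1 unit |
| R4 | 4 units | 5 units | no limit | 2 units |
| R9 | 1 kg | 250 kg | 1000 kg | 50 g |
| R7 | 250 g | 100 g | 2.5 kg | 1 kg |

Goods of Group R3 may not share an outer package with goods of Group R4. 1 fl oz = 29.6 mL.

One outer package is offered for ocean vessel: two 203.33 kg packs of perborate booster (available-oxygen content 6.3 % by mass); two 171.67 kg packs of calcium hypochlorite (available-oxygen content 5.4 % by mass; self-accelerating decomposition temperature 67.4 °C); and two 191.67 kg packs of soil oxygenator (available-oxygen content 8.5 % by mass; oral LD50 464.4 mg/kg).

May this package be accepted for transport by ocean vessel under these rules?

No

Available-oxygen content 6.3 % by mass meets the Group R9 criterion (Oxidizer), so the perborate booster is Group R9.
Available-oxygen content 5.4 % by mass meets the Group R9 criterion (Oxidizer), so the calcium hypochlorite is Group R9.
Available-oxygen content 8.5 % by mass meets the Group R9 criterion (Oxidizer), so the soil oxygenator is Group R9.
Group R9 net quantity: (two 203.33 kg packs = 406.66 kg) + (two 171.67 kg packs = 343.34 kg) + (two 191.67 kg packs = 383.34 kg) = 1133.34 kg.
That exceeds the Group R9 ocean vessel limit of 1000 kg.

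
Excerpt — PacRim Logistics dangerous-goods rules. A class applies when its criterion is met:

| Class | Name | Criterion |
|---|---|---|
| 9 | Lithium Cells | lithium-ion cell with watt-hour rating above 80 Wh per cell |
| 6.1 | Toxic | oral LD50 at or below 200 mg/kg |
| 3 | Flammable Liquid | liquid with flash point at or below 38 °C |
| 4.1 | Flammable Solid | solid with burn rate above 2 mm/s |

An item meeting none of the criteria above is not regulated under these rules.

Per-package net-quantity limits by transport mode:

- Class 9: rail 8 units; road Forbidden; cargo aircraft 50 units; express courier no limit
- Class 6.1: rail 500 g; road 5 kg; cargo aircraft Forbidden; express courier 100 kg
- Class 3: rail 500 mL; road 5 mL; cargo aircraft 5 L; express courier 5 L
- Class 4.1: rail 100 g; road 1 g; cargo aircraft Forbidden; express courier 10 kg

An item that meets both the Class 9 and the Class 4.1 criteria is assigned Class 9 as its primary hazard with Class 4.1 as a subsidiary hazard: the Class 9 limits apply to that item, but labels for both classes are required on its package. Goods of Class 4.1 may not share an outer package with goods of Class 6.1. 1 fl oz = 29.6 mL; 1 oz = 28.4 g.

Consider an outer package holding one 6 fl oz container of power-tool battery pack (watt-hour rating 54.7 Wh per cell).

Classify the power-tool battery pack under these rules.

watt-hour rating 54.7 Wh per cell is not above 80 Wh per cell, so Class 9 does not apply.
No criterion is met, so the item is not regulated.

Not regulated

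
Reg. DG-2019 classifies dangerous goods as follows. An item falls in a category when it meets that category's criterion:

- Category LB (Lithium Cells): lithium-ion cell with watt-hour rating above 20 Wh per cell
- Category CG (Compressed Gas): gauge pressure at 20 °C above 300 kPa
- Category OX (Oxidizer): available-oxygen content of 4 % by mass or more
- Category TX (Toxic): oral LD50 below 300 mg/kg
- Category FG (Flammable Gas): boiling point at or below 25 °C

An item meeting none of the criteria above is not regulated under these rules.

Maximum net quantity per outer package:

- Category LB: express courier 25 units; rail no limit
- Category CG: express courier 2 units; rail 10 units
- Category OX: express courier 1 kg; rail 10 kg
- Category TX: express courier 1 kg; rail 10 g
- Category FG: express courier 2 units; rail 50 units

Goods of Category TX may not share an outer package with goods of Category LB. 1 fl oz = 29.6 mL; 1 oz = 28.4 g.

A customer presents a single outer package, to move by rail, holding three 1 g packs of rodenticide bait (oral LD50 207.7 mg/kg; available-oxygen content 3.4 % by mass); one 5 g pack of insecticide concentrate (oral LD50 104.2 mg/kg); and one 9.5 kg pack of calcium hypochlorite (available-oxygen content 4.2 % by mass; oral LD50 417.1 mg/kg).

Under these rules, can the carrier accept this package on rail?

Rodenticide bait: oral LD50 207.7 mg/kg < 300 mg/kg → Category TX (Toxic).
The insecticide concentrate has oral LD50 104.2 mg/kg, which is < 300 mg/kg, so it is Category TX (Toxic).
The calcium hypochlorite has available-oxygen content 4.2 % by mass, which is ≥ 4 % by mass, so it is Category OX (Oxidizer).
Category TX net quantity: (three 1 g packs = 3 g) + 5 g = 8 g.
8 g ≤ 10 g (rail limit, Category TX) — within limit.
Category OX quantity: 9.5 kg.
That is within the Category OX rail limit of 10 kg.
The segregation rule (Category TX with Category LB) does not apply to Category TX with Category OX.
Every hazard category is within its rail limit and no segregation rule is violated.

Yes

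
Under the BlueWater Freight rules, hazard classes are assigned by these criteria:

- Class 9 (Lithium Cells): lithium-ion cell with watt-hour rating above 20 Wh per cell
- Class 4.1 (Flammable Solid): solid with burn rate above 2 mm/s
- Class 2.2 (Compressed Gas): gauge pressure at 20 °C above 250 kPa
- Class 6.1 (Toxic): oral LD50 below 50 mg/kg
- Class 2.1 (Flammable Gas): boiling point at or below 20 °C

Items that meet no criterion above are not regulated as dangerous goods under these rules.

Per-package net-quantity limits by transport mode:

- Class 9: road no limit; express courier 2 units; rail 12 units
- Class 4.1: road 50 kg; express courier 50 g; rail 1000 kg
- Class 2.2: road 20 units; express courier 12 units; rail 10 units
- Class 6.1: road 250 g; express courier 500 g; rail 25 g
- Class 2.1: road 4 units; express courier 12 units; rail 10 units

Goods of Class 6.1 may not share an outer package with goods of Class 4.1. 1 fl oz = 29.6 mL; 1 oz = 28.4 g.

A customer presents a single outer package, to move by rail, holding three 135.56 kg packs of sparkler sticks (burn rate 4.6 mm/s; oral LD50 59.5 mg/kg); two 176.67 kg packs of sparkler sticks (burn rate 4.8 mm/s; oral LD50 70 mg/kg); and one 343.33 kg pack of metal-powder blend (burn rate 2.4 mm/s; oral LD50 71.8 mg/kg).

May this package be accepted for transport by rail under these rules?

Burn rate 4.6 mm/s meets the Class 4.1 criterion (Flammable Solid), so the sparkler sticks are Class 4.1.
With burn rate 4.8 mm/s (> 2 mm/s), the sparkler sticks fall in Class 4.1.
The metal-powder blend has burn rate 2.4 mm/s, which is > 2 mm/s, so it is Class 4.1 (Flammable Solid).
Class 4.1 net quantity: (three 135.56 kg packs = 406.68 kg) + (two 176.67 kg packs = 353.34 kg) + 343.33 kg = 1103.35 kg.
1103.35 kg exceeds the rail limit of 1000 kg for Class 4.1.

No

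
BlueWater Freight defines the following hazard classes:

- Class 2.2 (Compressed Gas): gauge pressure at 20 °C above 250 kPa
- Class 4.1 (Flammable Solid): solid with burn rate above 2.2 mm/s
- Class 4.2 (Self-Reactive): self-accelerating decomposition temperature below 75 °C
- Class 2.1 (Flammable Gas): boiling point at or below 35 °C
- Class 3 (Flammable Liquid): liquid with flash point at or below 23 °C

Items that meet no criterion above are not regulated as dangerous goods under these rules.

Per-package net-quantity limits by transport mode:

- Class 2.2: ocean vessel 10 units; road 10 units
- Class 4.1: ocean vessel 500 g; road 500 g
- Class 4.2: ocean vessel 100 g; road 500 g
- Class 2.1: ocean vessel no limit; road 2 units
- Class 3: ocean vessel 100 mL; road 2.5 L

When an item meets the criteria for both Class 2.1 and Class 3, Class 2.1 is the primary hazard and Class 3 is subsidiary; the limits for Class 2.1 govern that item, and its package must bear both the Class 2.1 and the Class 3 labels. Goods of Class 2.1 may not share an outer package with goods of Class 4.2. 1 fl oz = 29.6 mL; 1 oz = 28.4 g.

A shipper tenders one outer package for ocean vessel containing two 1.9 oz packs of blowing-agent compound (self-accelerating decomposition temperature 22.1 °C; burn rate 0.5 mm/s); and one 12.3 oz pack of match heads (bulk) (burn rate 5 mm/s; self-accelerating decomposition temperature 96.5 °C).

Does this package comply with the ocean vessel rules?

Self-accelerating decomposition temperature 22.1 °C meets the Class 4.2 criterion (Self-Reactive), so the blowing-agent compound is Class 4.2.
Burn rate 5 mm/s meets the Class 4.1 criterion (Flammable Solid), so the match heads (bulk) are Class 4.1.
Class 4.1 quantity: one 12.3 oz pack = 349.32 g.
That is within the Class 4.1 ocean vessel limit of 500 g.
Class 4.2 quantity: two 1.9 oz packs = 107.92 g.
107.92 g exceeds the ocean vessel limit of 100 g for Class 4.2.
The segregation rule (Class 2.1 with Class 4.2) does not apply to Class 4.1 with Class 4.2.

No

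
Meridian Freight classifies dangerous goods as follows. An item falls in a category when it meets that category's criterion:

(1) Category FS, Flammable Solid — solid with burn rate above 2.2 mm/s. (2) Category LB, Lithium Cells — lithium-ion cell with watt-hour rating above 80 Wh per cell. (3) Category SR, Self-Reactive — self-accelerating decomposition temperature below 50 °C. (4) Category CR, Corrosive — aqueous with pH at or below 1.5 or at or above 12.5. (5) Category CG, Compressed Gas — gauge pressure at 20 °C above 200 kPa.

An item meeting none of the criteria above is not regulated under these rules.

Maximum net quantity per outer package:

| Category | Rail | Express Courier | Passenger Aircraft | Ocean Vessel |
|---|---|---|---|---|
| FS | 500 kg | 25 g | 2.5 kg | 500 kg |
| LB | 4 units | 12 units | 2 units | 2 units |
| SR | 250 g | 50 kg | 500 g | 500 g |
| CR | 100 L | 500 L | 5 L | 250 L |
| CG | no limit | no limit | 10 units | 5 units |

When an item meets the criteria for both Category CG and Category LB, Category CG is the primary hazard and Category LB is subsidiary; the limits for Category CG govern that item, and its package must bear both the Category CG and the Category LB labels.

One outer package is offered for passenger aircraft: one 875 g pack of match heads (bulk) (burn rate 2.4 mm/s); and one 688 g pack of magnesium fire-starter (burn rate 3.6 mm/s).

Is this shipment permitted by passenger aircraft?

Yes

With burn rate 2.4 mm/s (> 2.2 mm/s), the match heads (bulk) fall in Category FS.
The magnesium fire-starter has burn rate 3.6 mm/s, which is > 2.2 mm/s, so it is Category FS (Flammable Solid).
Category FS net quantity: 875 g + 688 g = 1.563 kg.
That is within the Category FS passenger aircraft limit of 2.5 kg.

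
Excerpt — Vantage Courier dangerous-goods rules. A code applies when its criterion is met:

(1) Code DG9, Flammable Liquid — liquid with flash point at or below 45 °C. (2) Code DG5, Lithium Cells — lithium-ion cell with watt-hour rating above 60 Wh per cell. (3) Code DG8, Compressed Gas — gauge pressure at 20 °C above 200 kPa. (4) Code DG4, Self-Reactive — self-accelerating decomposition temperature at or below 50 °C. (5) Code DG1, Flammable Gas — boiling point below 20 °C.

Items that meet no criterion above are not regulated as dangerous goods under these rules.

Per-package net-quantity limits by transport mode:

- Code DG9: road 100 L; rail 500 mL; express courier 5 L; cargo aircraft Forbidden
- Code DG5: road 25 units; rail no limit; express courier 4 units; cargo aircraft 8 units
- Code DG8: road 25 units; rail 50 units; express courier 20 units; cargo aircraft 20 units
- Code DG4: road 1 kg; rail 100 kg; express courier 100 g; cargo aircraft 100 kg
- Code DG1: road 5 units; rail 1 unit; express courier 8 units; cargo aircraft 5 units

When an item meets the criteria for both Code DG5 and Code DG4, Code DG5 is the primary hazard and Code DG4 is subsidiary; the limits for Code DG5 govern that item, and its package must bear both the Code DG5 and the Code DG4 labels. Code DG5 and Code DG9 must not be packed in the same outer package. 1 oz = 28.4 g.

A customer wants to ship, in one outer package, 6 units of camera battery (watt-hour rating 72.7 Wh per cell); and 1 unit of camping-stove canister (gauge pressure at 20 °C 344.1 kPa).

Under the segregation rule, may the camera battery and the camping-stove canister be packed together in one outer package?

Camera battery: watt-hour rating 72.7 Wh per cell > 60 Wh per cell → Code DG5 (Lithium Cells).
Gauge pressure at 20 °C 344.1 kPa meets the Code DG8 criterion (Compressed Gas), so the camping-stove canister is Code DG8.
No segregation rule bars Code DG5 with Code DG8.

Yes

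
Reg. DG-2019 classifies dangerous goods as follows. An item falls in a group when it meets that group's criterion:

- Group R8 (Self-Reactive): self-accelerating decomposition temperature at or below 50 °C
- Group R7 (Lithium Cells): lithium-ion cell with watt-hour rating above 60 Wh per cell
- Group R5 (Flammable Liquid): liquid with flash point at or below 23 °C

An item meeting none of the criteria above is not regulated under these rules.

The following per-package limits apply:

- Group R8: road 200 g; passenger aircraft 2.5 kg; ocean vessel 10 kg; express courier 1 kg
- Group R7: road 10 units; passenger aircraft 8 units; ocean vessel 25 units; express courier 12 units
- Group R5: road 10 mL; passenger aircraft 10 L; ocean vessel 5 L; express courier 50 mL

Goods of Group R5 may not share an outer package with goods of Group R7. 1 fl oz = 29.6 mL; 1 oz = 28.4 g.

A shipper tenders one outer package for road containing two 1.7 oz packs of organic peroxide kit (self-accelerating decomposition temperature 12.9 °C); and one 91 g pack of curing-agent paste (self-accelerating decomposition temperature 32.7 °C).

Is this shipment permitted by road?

Organic peroxide kit: self-accelerating decomposition temperature 12.9 °C ≤ 50 °C → Group R8 (Self-Reactive).
Self-accelerating decomposition temperature 32.7 °C meets the Group R8 criterion (Self-Reactive), so the curing-agent paste is Group R8.
Group R8 net quantity: (two 1.7 oz packs = 96.56 g) + 91 g = 187.56 g.
That is within the Group R8 road limit of 200 g.

Yes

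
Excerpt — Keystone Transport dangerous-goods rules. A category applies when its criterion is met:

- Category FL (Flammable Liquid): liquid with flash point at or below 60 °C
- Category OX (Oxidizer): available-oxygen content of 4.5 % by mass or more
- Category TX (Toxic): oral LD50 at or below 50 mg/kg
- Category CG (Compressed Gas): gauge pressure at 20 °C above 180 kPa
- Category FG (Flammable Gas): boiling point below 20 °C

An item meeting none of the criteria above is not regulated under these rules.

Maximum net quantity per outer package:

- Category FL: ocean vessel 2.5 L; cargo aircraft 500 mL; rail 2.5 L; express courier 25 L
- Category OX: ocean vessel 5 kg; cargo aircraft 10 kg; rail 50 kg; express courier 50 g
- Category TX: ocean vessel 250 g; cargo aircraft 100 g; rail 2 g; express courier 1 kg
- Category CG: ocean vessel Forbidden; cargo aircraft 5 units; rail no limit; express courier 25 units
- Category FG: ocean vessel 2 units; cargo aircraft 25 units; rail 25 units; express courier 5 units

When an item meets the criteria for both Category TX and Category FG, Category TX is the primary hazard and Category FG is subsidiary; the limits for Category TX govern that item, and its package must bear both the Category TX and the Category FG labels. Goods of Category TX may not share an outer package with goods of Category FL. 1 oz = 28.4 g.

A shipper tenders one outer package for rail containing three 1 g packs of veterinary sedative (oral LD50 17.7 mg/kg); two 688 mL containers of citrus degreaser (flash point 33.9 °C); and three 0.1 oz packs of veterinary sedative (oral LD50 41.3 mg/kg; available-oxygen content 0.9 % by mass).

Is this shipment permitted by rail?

No

The veterinary sedative has oral LD50 17.7 mg/kg, which is ≤ 50 mg/kg, so it is Category TX (Toxic).
Citrus degreaser: flash point 33.9 °C ≤ 60 °C → Category FL (Flammable Liquid).
Veterinary sedative: oral LD50 41.3 mg/kg ≤ 50 mg/kg → Category TX (Toxic).
Category TX net quantity: (three 1 g packs = 3 g) + (three 0.1 oz packs = 8.52 g) = 11.52 g.
11.52 g exceeds the rail limit of 2 g for Category TX.
Category FL quantity: two 688 mL containers = 1.376 L.
1.376 L is within the rail limit of 2.5 L for Category FL.
Category TX and Category FL may not share an outer package.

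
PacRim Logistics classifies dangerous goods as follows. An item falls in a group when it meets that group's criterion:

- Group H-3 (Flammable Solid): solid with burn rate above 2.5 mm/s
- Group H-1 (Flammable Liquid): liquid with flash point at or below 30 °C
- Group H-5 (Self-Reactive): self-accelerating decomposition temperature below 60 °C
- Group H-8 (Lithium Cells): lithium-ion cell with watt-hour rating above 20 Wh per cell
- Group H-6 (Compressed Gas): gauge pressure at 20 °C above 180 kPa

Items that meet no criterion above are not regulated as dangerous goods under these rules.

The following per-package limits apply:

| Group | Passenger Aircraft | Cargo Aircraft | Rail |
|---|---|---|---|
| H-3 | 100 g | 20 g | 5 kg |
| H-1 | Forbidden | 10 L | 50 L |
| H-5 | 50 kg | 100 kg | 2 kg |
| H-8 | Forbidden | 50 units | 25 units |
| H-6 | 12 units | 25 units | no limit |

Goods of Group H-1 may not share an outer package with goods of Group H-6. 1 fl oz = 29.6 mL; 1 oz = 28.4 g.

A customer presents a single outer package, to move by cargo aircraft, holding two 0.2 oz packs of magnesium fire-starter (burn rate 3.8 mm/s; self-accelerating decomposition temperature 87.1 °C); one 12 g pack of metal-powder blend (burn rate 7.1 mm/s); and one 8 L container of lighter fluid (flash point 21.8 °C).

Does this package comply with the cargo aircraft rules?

The magnesium fire-starter has burn rate 3.8 mm/s, which is > 2.5 mm/s, so it is Group H-3 (Flammable Solid).
The metal-powder blend has burn rate 7.1 mm/s, which is > 2.5 mm/s, so it is Group H-3 (Flammable Solid).
The lighter fluid has flash point 21.8 °C, which is ≤ 30 °C, so it is Group H-1 (Flammable Liquid).
Group H-1 quantity: 8 L.
That is within the Group H-1 cargo aircraft limit of 10 L.
Total Group H-3: (two 0.2 oz packs = 11.36 g) + 12 g = 23.36 g.
That exceeds the Group H-3 cargo aircraft limit of 20 g.
The segregation rule (Group H-1 with Group H-6) does not apply to Group H-1 with Group H-3.

No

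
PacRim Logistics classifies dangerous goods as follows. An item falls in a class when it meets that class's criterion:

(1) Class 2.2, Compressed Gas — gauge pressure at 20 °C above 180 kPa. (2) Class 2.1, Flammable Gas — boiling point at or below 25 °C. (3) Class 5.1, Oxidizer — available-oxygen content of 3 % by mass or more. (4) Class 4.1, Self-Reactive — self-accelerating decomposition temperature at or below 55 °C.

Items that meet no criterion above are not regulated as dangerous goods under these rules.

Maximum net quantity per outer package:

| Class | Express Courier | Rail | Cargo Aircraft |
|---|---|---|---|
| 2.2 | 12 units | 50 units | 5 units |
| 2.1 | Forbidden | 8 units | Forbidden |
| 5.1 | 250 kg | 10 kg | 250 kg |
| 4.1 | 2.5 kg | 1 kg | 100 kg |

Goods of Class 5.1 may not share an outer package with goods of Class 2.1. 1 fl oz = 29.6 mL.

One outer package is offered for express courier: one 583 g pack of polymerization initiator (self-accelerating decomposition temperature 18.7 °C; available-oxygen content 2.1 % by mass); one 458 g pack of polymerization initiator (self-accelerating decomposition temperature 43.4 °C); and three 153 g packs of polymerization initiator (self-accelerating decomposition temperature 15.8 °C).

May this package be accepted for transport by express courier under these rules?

Yes

The polymerization initiator has self-accelerating decomposition temperature 18.7 °C, which is ≤ 55 °C, so it is Class 4.1 (Self-Reactive).
Self-accelerating decomposition temperature 43.4 °C meets the Class 4.1 criterion (Self-Reactive), so the polymerization initiator is Class 4.1.
Self-accelerating decomposition temperature 15.8 °C meets the Class 4.1 criterion (Self-Reactive), so the polymerization initiator is Class 4.1.
Total Class 4.1: 583 g + 458 g + (three 153 g packs = 459 g) = 1.5 kg.
1.5 kg ≤ 2.5 kg (express courier limit, Class 4.1) — within limit.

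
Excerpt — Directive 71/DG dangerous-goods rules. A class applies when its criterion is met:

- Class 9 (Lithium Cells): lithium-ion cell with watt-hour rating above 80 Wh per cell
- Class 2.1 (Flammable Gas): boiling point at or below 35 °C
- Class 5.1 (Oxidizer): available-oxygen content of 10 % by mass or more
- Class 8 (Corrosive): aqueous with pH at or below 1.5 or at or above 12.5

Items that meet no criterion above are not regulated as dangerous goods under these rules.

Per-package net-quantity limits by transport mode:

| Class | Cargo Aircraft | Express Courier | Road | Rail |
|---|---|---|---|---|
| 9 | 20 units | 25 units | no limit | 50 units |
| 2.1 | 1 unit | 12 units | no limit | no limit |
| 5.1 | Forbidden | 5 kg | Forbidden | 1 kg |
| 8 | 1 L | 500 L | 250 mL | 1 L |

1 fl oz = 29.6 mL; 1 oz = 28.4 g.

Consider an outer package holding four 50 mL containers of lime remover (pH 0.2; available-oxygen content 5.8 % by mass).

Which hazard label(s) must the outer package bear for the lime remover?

Class 8

The lime remover has pH 0.2, which is ≤ 1.5, so it is Class 8 (Corrosive).
Only the Class 8 label is required.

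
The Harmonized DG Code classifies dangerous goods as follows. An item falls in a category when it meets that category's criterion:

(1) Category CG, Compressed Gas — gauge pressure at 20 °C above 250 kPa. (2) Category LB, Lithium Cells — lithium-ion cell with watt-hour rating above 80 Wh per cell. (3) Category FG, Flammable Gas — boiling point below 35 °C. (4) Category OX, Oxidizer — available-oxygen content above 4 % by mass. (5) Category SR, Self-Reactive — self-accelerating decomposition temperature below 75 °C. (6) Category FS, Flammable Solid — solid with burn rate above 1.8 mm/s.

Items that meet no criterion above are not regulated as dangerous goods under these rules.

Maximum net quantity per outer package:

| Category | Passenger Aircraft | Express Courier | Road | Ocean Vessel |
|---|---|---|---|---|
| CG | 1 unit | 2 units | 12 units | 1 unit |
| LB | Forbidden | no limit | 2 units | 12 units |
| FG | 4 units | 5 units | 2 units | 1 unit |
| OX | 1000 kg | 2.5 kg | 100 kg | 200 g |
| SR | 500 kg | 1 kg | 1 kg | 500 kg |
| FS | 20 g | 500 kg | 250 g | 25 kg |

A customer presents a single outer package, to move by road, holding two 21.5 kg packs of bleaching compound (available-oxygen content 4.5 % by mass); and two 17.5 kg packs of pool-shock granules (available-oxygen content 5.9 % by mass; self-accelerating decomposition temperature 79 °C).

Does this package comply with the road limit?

With available-oxygen content 4.5 % by mass (> 4 % by mass), the bleaching compound falls in Category OX.
With available-oxygen content 5.9 % by mass (> 4 % by mass), the pool-shock granules fall in Category OX.
Total Category OX: (two 21.5 kg packs = 43 kg) + (two 17.5 kg packs = 35 kg) = 78 kg.
78 kg ≤ 100 kg (road limit, Category OX) — within limit.

Yes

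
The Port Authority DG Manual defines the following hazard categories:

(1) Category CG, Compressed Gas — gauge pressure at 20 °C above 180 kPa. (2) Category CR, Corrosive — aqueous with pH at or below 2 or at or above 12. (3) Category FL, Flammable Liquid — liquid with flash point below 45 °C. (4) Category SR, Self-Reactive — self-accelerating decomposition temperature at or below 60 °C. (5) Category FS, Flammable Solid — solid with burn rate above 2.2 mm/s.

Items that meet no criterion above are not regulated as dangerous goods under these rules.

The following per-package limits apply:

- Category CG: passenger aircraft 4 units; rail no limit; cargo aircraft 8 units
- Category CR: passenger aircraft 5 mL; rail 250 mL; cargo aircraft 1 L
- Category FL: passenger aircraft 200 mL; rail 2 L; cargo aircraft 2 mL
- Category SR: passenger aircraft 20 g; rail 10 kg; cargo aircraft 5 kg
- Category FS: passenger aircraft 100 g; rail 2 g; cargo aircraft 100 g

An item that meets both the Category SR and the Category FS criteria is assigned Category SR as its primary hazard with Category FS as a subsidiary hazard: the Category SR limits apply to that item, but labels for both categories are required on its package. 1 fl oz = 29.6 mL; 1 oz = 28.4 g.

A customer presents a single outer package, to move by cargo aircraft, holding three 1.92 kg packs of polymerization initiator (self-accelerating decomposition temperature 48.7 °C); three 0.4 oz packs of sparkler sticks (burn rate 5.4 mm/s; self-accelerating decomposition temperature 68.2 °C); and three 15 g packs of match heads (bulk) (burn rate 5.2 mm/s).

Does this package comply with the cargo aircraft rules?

The polymerization initiator has self-accelerating decomposition temperature 48.7 °C, which is ≤ 60 °C, so it is Category SR (Self-Reactive).
Sparkler sticks: burn rate 5.4 mm/s > 2.2 mm/s → Category FS (Flammable Solid).
With burn rate 5.2 mm/s (> 2.2 mm/s), the match heads (bulk) fall in Category FS.
Total Category FS: (three 0.4 oz packs = 34.08 g) + (three 15 g packs = 45 g) = 79.08 g.
79.08 g ≤ 100 g (cargo aircraft limit, Category FS) — within limit.
Category SR quantity: three 1.92 kg packs = 5.76 kg.
5.76 kg exceeds the cargo aircraft limit of 5 kg for Category SR.

No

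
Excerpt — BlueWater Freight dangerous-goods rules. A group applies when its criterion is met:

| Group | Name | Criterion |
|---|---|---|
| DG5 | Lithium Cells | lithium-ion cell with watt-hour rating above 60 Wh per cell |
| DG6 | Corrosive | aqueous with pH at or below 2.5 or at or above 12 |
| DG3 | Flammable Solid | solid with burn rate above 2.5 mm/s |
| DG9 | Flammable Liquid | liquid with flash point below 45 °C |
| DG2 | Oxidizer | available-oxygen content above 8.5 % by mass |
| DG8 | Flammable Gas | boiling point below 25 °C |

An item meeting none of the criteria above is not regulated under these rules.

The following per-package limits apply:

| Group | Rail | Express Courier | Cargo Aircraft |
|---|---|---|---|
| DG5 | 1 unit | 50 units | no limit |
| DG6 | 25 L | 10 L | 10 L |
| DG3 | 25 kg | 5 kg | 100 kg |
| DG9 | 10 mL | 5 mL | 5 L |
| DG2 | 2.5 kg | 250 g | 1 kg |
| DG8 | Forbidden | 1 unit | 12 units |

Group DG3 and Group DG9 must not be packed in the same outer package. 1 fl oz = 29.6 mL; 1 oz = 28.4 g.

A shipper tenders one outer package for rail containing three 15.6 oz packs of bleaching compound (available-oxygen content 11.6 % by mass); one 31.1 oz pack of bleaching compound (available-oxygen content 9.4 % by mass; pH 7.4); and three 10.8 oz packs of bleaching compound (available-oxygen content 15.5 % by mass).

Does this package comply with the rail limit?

No

Available-oxygen content 11.6 % by mass meets the Group DG2 criterion (Oxidizer), so the bleaching compound is Group DG2.
With available-oxygen content 9.4 % by mass (> 8.5 % by mass), the bleaching compound falls in Group DG2.
Bleaching compound: available-oxygen content 15.5 % by mass > 8.5 % by mass → Group DG2 (Oxidizer).
Total Group DG2: (three 15.6 oz packs = 1329.12 g) + (one 31.1 oz pack = 883.24 g) + (three 10.8 oz packs = 920.16 g) = 3132.52 g.
3132.52 g exceeds the rail limit of 2.5 kg for Group DG2.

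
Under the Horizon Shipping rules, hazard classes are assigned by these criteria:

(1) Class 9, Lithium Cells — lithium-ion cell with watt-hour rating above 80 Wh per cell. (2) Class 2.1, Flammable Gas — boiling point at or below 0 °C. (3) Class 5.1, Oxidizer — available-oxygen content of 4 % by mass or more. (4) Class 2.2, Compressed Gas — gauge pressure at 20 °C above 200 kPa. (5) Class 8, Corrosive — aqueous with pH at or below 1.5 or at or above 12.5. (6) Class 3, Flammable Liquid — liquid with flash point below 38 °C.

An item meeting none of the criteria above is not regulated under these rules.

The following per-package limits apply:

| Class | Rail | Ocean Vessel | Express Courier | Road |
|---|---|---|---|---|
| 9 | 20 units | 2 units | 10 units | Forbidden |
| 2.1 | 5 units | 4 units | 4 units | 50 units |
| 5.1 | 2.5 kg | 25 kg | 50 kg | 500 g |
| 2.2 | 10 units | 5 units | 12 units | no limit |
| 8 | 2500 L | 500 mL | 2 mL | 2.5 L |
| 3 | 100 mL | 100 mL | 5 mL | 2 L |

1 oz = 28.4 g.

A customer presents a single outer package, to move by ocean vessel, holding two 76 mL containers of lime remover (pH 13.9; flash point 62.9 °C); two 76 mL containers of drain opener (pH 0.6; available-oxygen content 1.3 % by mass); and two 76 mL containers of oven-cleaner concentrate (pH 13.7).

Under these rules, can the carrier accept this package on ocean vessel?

Yes

With pH 13.9 (≥ 12.5), the lime remover falls in Class 8.
The drain opener has pH 0.6, which is ≤ 1.5, so it is Class 8 (Corrosive).
With pH 13.7 (≥ 12.5), the oven-cleaner concentrate falls in Class 8.
Class 8 net quantity: (two 76 mL containers = 152 mL) + (two 76 mL containers = 152 mL) + (two 76 mL containers = 152 mL) = 456 mL.
456 mL is within the ocean vessel limit of 500 mL for Class 8.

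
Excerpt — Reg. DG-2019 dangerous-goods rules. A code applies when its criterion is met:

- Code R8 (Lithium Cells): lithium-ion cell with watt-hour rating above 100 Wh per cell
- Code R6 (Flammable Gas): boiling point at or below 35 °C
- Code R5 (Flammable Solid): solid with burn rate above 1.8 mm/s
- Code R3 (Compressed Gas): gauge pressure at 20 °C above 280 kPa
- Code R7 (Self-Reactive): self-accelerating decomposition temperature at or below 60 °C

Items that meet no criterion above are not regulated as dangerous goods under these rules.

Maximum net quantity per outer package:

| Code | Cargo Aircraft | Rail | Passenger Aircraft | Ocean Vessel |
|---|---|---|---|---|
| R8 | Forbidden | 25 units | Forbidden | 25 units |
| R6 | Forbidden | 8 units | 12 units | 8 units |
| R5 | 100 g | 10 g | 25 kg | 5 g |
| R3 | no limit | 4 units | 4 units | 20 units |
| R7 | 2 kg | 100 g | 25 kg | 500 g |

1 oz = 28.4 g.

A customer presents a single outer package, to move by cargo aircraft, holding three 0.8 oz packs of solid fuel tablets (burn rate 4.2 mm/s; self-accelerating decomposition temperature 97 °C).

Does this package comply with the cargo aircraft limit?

Yes

The solid fuel tablets have burn rate 4.2 mm/s, which is > 1.8 mm/s, so they are Code R5 (Flammable Solid).
Code R5 quantity: three 0.8 oz packs = 68.16 g.
68.16 g ≤ 100 g (cargo aircraft limit, Code R5) — within limit.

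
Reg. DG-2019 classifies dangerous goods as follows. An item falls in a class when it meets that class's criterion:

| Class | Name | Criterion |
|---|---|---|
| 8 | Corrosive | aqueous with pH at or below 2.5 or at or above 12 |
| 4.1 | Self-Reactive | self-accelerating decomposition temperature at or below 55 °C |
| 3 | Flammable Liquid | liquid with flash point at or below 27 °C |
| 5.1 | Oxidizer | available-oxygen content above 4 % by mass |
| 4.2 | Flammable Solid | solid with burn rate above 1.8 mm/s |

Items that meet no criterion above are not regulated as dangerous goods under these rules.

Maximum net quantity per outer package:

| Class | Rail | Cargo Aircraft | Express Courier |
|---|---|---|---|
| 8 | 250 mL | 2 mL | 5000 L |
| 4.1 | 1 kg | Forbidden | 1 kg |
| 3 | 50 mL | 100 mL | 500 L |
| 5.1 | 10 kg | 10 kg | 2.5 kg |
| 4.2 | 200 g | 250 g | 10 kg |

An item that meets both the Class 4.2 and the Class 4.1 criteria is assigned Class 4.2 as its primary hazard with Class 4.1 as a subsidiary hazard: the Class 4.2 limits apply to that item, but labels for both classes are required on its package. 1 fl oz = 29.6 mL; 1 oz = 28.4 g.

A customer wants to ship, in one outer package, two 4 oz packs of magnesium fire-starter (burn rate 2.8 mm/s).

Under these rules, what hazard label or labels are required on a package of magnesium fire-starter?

Class 4.2

Magnesium fire-starter: burn rate 2.8 mm/s > 1.8 mm/s → Class 4.2 (Flammable Solid).
Only the Class 4.2 label is required.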